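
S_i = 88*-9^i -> [88, -792, 7128, -64152, 577368]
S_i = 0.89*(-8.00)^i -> [0.89, -7.12, 56.96, -455.68, 3645.44]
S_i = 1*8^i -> [1, 8, 64, 512, 4096]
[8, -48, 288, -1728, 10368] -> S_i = 8*-6^i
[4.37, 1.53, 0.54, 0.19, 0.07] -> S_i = 4.37*0.35^i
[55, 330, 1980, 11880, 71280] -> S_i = 55*6^i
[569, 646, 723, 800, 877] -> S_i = 569 + 77*i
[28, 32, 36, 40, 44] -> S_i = 28 + 4*i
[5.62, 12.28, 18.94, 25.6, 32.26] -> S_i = 5.62 + 6.66*i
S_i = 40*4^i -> [40, 160, 640, 2560, 10240]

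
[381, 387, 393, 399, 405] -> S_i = 381 + 6*i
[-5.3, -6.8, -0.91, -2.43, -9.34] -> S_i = Random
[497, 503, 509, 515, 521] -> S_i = 497 + 6*i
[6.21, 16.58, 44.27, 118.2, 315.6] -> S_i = 6.21*2.67^i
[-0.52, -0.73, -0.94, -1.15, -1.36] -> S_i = -0.52 + -0.21*i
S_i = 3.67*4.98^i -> [3.67, 18.28, 91.02, 453.27, 2257.27]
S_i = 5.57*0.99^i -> [5.57, 5.51, 5.46, 5.4, 5.35]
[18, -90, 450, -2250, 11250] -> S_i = 18*-5^i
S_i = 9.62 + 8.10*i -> [9.62, 17.72, 25.82, 33.92, 42.02]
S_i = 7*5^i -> [7, 35, 175, 875, 4375]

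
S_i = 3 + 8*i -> [3, 11, 19, 27, 35]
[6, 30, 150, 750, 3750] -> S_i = 6*5^i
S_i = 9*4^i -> [9, 36, 144, 576, 2304]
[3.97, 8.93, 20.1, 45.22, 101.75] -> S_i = 3.97*2.25^i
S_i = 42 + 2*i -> [42, 44, 46, 48, 50]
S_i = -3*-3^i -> [-3, 9, -27, 81, -243]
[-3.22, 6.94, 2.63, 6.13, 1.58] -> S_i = Random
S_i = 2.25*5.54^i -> [2.25, 12.46, 69.06, 382.57, 2119.44]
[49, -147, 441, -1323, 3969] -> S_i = 49*-3^i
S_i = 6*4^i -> [6, 24, 96, 384, 1536]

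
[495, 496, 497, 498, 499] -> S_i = 495 + 1*i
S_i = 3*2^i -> [3, 6, 12, 24, 48]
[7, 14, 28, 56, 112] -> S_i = 7*2^i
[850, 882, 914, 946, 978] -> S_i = 850 + 32*i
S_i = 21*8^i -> [21, 168, 1344, 10752, 86016]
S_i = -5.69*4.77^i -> [-5.69, -27.14, -129.46, -617.54, -2945.68]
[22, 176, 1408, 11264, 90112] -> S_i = 22*8^i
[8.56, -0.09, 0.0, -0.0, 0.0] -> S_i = 8.56*(-0.01)^i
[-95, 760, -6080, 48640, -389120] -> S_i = -95*-8^i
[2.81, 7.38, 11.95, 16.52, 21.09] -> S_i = 2.81 + 4.57*i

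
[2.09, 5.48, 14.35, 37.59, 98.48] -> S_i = 2.09*2.62^i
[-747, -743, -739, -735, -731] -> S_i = -747 + 4*i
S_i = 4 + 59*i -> [4, 63, 122, 181, 240]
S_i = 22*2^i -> [22, 44, 88, 176, 352]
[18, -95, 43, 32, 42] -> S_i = Random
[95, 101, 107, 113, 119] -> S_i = 95 + 6*i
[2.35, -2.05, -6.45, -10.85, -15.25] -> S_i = 2.35 + -4.40*i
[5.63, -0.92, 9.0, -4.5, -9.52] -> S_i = Random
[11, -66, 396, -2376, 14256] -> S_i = 11*-6^i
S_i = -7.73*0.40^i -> [-7.73, -3.09, -1.24, -0.49, -0.2]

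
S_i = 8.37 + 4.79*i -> [8.37, 13.16, 17.95, 22.74, 27.53]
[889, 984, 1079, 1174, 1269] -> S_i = 889 + 95*i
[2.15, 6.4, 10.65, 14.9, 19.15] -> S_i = 2.15 + 4.25*i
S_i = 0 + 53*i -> [0, 53, 106, 159, 212]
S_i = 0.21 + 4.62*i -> [0.21, 4.83, 9.45, 14.07, 18.69]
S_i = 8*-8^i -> [8, -64, 512, -4096, 32768]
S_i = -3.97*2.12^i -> [-3.97, -8.42, -17.84, -37.83, -80.19]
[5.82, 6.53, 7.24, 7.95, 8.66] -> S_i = 5.82 + 0.71*i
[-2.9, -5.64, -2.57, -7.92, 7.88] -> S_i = Random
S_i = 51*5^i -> [51, 255, 1275, 6375, 31875]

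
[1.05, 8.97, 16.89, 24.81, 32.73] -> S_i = 1.05 + 7.92*i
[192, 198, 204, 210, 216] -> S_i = 192 + 6*i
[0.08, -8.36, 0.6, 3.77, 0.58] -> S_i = Random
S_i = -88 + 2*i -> [-88, -86, -84, -82, -80]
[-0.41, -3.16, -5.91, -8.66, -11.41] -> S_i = -0.41 + -2.75*i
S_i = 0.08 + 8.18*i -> [0.08, 8.26, 16.44, 24.62, 32.8]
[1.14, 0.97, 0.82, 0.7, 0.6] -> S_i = 1.14*0.85^i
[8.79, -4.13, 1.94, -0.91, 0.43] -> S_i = 8.79*(-0.47)^i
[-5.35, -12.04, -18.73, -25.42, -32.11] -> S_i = -5.35 + -6.69*i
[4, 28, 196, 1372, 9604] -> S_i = 4*7^i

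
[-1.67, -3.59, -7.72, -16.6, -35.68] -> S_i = -1.67*2.15^i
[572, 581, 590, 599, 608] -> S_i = 572 + 9*i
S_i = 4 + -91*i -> [4, -87, -178, -269, -360]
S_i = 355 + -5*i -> [355, 350, 345, 340, 335]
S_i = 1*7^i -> [1, 7, 49, 343, 2401]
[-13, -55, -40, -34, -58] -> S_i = Random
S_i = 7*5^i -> [7, 35, 175, 875, 4375]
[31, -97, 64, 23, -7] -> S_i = Random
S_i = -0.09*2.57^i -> [-0.09, -0.23, -0.59, -1.53, -3.93]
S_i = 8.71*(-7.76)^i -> [8.71, -67.59, 524.5, -4070.08, 31583.85]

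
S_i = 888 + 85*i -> [888, 973, 1058, 1143, 1228]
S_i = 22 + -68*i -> [22, -46, -114, -182, -250]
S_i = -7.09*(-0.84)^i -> [-7.09, 5.96, -5.0, 4.2, -3.53]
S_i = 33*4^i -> [33, 132, 528, 2112, 8448]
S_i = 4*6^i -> [4, 24, 144, 864, 5184]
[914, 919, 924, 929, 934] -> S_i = 914 + 5*i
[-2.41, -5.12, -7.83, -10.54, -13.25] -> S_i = -2.41 + -2.71*i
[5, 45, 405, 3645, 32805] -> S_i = 5*9^i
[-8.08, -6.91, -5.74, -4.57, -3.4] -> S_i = -8.08 + 1.17*i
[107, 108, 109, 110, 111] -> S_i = 107 + 1*i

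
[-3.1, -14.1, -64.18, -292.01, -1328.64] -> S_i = -3.10*4.55^i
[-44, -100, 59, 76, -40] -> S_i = Random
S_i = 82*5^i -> [82, 410, 2050, 10250, 51250]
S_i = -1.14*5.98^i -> [-1.14, -6.82, -40.77, -243.79, -1457.84]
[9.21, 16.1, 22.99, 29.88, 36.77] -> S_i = 9.21 + 6.89*i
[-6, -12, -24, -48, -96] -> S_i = -6*2^i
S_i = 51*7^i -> [51, 357, 2499, 17493, 122451]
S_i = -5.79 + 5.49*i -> [-5.79, -0.3, 5.19, 10.68, 16.17]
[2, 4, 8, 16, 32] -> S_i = 2*2^i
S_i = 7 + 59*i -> [7, 66, 125, 184, 243]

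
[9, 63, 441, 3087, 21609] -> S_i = 9*7^i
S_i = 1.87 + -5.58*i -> [1.87, -3.71, -9.29, -14.87, -20.45]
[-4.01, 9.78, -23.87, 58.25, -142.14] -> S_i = -4.01*(-2.44)^i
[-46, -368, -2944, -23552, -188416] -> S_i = -46*8^i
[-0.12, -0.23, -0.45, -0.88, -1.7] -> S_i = -0.12*1.94^i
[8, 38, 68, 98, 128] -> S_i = 8 + 30*i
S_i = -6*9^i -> [-6, -54, -486, -4374, -39366]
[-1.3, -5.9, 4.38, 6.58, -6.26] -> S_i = Random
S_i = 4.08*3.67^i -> [4.08, 14.97, 54.95, 201.68, 740.16]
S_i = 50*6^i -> [50, 300, 1800, 10800, 64800]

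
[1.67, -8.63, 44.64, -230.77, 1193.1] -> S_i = 1.67*(-5.17)^i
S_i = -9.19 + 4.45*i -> [-9.19, -4.74, -0.29, 4.16, 8.61]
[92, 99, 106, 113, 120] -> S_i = 92 + 7*i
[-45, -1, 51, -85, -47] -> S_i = Random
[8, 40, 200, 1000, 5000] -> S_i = 8*5^i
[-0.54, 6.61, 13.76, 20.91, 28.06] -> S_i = -0.54 + 7.15*i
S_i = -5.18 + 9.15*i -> [-5.18, 3.97, 13.12, 22.27, 31.42]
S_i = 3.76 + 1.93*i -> [3.76, 5.69, 7.62, 9.55, 11.48]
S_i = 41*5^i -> [41, 205, 1025, 5125, 25625]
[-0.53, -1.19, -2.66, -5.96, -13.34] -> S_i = -0.53*2.24^i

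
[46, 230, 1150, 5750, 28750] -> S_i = 46*5^i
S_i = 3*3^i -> [3, 9, 27, 81, 243]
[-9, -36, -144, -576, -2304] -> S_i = -9*4^i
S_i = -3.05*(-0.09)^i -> [-3.05, 0.27, -0.02, 0.0, -0.0]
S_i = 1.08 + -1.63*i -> [1.08, -0.55, -2.18, -3.81, -5.44]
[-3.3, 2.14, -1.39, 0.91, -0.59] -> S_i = -3.30*(-0.65)^i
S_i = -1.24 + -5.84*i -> [-1.24, -7.08, -12.92, -18.76, -24.6]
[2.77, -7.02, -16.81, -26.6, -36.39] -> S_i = 2.77 + -9.79*i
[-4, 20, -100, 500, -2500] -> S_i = -4*-5^i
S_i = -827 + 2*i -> [-827, -825, -823, -821, -819]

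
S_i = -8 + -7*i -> [-8, -15, -22, -29, -36]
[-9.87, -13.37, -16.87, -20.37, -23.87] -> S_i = -9.87 + -3.50*i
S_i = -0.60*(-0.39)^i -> [-0.6, 0.23, -0.09, 0.04, -0.01]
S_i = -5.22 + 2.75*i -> [-5.22, -2.47, 0.28, 3.03, 5.78]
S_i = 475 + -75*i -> [475, 400, 325, 250, 175]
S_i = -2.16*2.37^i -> [-2.16, -5.12, -12.13, -28.75, -68.15]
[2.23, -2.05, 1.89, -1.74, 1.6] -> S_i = 2.23*(-0.92)^i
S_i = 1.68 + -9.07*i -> [1.68, -7.39, -16.46, -25.53, -34.6]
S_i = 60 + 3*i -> [60, 63, 66, 69, 72]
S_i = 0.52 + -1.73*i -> [0.52, -1.21, -2.94, -4.67, -6.4]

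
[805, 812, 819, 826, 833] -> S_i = 805 + 7*i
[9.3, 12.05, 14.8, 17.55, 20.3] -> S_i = 9.30 + 2.75*i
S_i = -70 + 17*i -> [-70, -53, -36, -19, -2]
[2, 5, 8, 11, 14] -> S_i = 2 + 3*i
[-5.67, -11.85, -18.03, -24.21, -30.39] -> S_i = -5.67 + -6.18*i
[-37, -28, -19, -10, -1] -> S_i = -37 + 9*i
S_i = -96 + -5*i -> [-96, -101, -106, -111, -116]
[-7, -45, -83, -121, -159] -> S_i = -7 + -38*i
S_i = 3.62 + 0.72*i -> [3.62, 4.34, 5.06, 5.78, 6.5]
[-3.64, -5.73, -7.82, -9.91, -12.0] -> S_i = -3.64 + -2.09*i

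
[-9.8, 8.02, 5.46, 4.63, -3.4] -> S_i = Random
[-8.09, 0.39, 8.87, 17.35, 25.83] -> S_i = -8.09 + 8.48*i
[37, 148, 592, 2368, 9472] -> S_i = 37*4^i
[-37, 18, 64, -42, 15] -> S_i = Random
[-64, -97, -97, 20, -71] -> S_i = Random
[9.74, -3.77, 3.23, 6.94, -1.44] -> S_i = Random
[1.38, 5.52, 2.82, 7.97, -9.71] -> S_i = Random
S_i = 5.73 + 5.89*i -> [5.73, 11.62, 17.51, 23.4, 29.29]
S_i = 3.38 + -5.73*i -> [3.38, -2.35, -8.08, -13.81, -19.54]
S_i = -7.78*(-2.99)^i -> [-7.78, 23.26, -69.55, 207.97, -621.82]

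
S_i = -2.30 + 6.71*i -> [-2.3, 4.41, 11.12, 17.83, 24.54]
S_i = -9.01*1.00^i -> [-9.01, -9.01, -9.01, -9.01, -9.01]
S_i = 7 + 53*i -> [7, 60, 113, 166, 219]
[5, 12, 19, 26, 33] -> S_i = 5 + 7*i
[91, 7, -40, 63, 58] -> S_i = Random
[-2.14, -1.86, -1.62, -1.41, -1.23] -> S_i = -2.14*0.87^i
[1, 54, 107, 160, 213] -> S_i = 1 + 53*i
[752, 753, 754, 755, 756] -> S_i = 752 + 1*i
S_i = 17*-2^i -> [17, -34, 68, -136, 272]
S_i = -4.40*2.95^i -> [-4.4, -12.98, -38.29, -112.96, -333.23]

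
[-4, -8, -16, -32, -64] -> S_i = -4*2^i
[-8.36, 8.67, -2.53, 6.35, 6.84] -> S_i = Random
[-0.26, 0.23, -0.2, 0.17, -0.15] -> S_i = -0.26*(-0.87)^i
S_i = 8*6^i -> [8, 48, 288, 1728, 10368]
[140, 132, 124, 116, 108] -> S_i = 140 + -8*i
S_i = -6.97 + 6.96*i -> [-6.97, -0.01, 6.95, 13.91, 20.87]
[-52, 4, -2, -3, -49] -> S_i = Random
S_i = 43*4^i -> [43, 172, 688, 2752, 11008]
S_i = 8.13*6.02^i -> [8.13, 48.94, 294.63, 1773.7, 10677.67]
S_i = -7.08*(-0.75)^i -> [-7.08, 5.31, -3.98, 2.99, -2.24]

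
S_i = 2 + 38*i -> [2, 40, 78, 116, 154]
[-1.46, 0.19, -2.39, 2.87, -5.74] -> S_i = Random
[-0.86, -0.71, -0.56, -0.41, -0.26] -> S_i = -0.86 + 0.15*i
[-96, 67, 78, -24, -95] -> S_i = Random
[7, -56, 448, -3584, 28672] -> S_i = 7*-8^i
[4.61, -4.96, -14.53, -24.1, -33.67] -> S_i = 4.61 + -9.57*i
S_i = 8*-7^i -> [8, -56, 392, -2744, 19208]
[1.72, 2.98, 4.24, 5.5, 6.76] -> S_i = 1.72 + 1.26*i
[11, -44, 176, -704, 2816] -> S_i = 11*-4^i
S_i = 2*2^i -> [2, 4, 8, 16, 32]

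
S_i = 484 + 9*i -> [484, 493, 502, 511, 520]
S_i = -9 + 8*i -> [-9, -1, 7, 15, 23]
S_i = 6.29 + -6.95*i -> [6.29, -0.66, -7.61, -14.56, -21.51]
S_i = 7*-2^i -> [7, -14, 28, -56, 112]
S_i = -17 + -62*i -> [-17, -79, -141, -203, -265]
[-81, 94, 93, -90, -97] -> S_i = Random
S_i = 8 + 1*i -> [8, 9, 10, 11, 12]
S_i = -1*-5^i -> [-1, 5, -25, 125, -625]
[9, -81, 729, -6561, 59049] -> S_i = 9*-9^i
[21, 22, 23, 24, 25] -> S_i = 21 + 1*i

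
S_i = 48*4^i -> [48, 192, 768, 3072, 12288]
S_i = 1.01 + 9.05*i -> [1.01, 10.06, 19.11, 28.16, 37.21]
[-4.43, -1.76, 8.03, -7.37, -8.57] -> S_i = Random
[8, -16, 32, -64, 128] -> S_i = 8*-2^i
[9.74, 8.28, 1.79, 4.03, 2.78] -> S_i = Random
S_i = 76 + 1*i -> [76, 77, 78, 79, 80]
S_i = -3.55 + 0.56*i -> [-3.55, -2.99, -2.43, -1.87, -1.31]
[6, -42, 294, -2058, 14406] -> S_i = 6*-7^i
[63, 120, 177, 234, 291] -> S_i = 63 + 57*i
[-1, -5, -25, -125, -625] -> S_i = -1*5^i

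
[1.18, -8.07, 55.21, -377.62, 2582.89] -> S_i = 1.18*(-6.84)^i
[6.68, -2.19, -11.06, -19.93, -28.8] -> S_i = 6.68 + -8.87*i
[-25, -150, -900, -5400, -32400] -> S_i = -25*6^i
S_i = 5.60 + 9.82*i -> [5.6, 15.42, 25.24, 35.06, 44.88]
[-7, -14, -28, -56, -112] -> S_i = -7*2^i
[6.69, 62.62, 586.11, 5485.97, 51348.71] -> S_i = 6.69*9.36^i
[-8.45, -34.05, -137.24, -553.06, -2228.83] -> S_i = -8.45*4.03^i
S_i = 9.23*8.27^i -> [9.23, 76.33, 631.27, 5220.57, 43174.14]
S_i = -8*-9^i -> [-8, 72, -648, 5832, -52488]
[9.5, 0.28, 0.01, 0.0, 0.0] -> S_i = 9.50*0.03^i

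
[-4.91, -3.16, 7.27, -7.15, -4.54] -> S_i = Random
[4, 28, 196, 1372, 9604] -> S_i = 4*7^i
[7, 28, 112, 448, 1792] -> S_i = 7*4^i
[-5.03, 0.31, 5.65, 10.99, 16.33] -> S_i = -5.03 + 5.34*i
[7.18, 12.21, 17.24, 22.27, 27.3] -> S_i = 7.18 + 5.03*i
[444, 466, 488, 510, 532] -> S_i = 444 + 22*i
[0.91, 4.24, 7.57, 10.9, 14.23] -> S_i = 0.91 + 3.33*i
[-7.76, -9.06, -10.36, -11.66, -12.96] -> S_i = -7.76 + -1.30*i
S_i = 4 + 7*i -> [4, 11, 18, 25, 32]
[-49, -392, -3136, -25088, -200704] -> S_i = -49*8^i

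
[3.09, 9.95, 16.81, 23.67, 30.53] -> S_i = 3.09 + 6.86*i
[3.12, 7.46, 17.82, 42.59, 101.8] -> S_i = 3.12*2.39^i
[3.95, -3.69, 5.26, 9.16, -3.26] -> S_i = Random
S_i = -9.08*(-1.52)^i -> [-9.08, 13.8, -20.98, 31.89, -48.47]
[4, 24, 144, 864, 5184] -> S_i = 4*6^i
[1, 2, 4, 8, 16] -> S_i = 1*2^i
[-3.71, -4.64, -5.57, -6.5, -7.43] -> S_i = -3.71 + -0.93*i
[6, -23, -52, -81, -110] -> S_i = 6 + -29*i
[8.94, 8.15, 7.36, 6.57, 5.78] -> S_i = 8.94 + -0.79*i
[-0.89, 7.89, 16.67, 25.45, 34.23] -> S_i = -0.89 + 8.78*i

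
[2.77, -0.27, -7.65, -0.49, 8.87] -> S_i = Random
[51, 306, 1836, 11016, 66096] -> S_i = 51*6^i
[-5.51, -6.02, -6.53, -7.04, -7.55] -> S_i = -5.51 + -0.51*i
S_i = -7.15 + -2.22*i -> [-7.15, -9.37, -11.59, -13.81, -16.03]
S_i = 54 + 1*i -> [54, 55, 56, 57, 58]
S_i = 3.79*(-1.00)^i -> [3.79, -3.79, 3.79, -3.79, 3.79]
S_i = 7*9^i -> [7, 63, 567, 5103, 45927]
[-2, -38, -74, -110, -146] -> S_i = -2 + -36*i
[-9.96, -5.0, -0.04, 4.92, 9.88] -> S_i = -9.96 + 4.96*i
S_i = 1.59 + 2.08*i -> [1.59, 3.67, 5.75, 7.83, 9.91]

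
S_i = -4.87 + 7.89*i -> [-4.87, 3.02, 10.91, 18.8, 26.69]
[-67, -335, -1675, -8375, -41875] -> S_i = -67*5^i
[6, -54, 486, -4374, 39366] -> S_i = 6*-9^i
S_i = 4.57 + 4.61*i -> [4.57, 9.18, 13.79, 18.4, 23.01]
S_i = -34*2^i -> [-34, -68, -136, -272, -544]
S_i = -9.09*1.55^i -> [-9.09, -14.09, -21.84, -33.85, -52.47]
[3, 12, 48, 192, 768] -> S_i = 3*4^i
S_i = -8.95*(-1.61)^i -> [-8.95, 14.41, -23.2, 37.35, -60.13]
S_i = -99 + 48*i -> [-99, -51, -3, 45, 93]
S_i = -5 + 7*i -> [-5, 2, 9, 16, 23]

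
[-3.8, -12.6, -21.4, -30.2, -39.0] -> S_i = -3.80 + -8.80*i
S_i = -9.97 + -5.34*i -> [-9.97, -15.31, -20.65, -25.99, -31.33]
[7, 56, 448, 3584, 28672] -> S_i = 7*8^i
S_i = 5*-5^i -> [5, -25, 125, -625, 3125]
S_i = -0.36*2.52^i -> [-0.36, -0.91, -2.29, -5.76, -14.52]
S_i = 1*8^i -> [1, 8, 64, 512, 4096]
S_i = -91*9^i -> [-91, -819, -7371, -66339, -597051]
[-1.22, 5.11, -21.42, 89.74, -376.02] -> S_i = -1.22*(-4.19)^i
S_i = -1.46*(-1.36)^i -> [-1.46, 1.99, -2.7, 3.67, -4.99]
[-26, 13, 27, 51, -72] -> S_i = Random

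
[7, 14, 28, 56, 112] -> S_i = 7*2^i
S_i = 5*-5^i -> [5, -25, 125, -625, 3125]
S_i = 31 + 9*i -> [31, 40, 49, 58, 67]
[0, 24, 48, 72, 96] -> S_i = 0 + 24*i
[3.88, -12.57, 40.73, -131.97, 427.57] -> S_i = 3.88*(-3.24)^i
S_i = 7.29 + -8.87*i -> [7.29, -1.58, -10.45, -19.32, -28.19]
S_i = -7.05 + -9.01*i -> [-7.05, -16.06, -25.07, -34.08, -43.09]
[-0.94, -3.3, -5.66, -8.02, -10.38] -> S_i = -0.94 + -2.36*i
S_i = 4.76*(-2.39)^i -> [4.76, -11.38, 27.19, -64.98, 155.31]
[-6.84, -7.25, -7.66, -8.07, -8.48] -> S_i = -6.84 + -0.41*i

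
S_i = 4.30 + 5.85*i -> [4.3, 10.15, 16.0, 21.85, 27.7]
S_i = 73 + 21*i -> [73, 94, 115, 136, 157]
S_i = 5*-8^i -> [5, -40, 320, -2560, 20480]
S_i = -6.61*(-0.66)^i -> [-6.61, 4.36, -2.88, 1.9, -1.25]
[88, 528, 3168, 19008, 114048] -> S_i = 88*6^i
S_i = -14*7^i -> [-14, -98, -686, -4802, -33614]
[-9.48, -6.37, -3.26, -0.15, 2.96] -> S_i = -9.48 + 3.11*i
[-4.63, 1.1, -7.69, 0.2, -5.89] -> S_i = Random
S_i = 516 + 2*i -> [516, 518, 520, 522, 524]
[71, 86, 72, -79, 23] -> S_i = Random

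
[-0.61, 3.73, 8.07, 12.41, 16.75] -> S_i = -0.61 + 4.34*i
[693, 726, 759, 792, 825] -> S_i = 693 + 33*i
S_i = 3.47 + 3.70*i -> [3.47, 7.17, 10.87, 14.57, 18.27]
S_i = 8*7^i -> [8, 56, 392, 2744, 19208]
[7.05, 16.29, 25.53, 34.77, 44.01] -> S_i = 7.05 + 9.24*i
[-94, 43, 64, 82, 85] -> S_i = Random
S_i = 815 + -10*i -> [815, 805, 795, 785, 775]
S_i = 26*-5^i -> [26, -130, 650, -3250, 16250]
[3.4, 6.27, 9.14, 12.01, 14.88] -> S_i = 3.40 + 2.87*i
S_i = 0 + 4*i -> [0, 4, 8, 12, 16]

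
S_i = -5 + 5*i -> [-5, 0, 5, 10, 15]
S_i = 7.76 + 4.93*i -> [7.76, 12.69, 17.62, 22.55, 27.48]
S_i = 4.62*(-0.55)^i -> [4.62, -2.54, 1.4, -0.77, 0.42]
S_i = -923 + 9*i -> [-923, -914, -905, -896, -887]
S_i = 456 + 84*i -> [456, 540, 624, 708, 792]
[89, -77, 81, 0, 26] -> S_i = Random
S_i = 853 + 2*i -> [853, 855, 857, 859, 861]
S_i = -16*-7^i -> [-16, 112, -784, 5488, -38416]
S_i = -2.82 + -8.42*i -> [-2.82, -11.24, -19.66, -28.08, -36.5]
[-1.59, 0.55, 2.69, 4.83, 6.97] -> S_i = -1.59 + 2.14*i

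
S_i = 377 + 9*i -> [377, 386, 395, 404, 413]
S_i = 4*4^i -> [4, 16, 64, 256, 1024]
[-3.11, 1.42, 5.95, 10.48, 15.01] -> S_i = -3.11 + 4.53*i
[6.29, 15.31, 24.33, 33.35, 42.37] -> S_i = 6.29 + 9.02*i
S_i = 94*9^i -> [94, 846, 7614, 68526, 616734]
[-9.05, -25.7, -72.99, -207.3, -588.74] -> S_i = -9.05*2.84^i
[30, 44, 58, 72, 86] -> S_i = 30 + 14*i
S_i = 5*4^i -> [5, 20, 80, 320, 1280]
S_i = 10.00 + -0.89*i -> [10.0, 9.11, 8.22, 7.33, 6.44]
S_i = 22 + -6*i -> [22, 16, 10, 4, -2]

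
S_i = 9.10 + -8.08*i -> [9.1, 1.02, -7.06, -15.14, -23.22]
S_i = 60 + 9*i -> [60, 69, 78, 87, 96]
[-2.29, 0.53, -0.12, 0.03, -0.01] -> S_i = -2.29*(-0.23)^i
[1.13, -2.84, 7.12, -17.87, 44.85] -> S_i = 1.13*(-2.51)^i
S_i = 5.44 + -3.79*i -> [5.44, 1.65, -2.14, -5.93, -9.72]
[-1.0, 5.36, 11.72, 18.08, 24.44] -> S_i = -1.00 + 6.36*i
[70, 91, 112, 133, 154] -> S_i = 70 + 21*i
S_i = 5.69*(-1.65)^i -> [5.69, -9.39, 15.49, -25.56, 42.17]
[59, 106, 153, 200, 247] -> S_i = 59 + 47*i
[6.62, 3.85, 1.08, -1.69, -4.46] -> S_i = 6.62 + -2.77*i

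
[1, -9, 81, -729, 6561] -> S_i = 1*-9^i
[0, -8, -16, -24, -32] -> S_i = 0 + -8*i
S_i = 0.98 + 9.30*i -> [0.98, 10.28, 19.58, 28.88, 38.18]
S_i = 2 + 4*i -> [2, 6, 10, 14, 18]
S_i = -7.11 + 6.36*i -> [-7.11, -0.75, 5.61, 11.97, 18.33]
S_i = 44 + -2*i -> [44, 42, 40, 38, 36]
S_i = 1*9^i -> [1, 9, 81, 729, 6561]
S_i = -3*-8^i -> [-3, 24, -192, 1536, -12288]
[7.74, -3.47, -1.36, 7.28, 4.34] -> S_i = Random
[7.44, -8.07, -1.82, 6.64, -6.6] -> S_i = Random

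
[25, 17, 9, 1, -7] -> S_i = 25 + -8*i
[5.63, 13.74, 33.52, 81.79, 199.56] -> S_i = 5.63*2.44^i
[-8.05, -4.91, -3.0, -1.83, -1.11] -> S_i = -8.05*0.61^i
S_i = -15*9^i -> [-15, -135, -1215, -10935, -98415]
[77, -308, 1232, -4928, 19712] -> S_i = 77*-4^i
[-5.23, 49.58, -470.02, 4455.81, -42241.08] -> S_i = -5.23*(-9.48)^i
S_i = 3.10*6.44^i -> [3.1, 19.96, 128.57, 827.98, 5332.18]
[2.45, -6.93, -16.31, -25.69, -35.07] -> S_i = 2.45 + -9.38*i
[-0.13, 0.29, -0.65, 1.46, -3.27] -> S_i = -0.13*(-2.24)^i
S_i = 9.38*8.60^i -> [9.38, 80.67, 693.74, 5966.21, 51309.37]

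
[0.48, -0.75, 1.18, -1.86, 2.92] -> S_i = 0.48*(-1.57)^i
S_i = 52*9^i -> [52, 468, 4212, 37908, 341172]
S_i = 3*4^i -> [3, 12, 48, 192, 768]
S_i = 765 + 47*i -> [765, 812, 859, 906, 953]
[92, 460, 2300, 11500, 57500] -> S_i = 92*5^i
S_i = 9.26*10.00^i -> [9.26, 92.6, 926.0, 9260.0, 92600.0]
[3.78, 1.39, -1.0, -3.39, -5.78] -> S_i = 3.78 + -2.39*i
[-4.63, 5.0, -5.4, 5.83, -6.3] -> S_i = -4.63*(-1.08)^i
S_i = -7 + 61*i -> [-7, 54, 115, 176, 237]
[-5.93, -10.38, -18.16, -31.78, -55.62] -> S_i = -5.93*1.75^i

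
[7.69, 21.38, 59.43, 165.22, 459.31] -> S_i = 7.69*2.78^i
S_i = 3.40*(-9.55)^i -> [3.4, -32.47, 310.09, -2961.35, 28280.85]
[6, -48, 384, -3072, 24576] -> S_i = 6*-8^i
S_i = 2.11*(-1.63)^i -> [2.11, -3.44, 5.61, -9.14, 14.89]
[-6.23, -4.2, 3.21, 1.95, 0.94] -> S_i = Random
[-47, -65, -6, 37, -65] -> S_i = Random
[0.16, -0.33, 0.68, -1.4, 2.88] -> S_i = 0.16*(-2.06)^i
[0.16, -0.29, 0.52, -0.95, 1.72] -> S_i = 0.16*(-1.81)^i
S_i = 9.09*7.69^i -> [9.09, 69.9, 537.55, 4133.74, 31788.44]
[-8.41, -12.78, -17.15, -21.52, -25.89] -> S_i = -8.41 + -4.37*i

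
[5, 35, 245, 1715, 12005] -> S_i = 5*7^i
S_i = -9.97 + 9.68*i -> [-9.97, -0.29, 9.39, 19.07, 28.75]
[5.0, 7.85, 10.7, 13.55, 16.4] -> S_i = 5.00 + 2.85*i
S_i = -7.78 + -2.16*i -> [-7.78, -9.94, -12.1, -14.26, -16.42]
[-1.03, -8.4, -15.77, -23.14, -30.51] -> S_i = -1.03 + -7.37*i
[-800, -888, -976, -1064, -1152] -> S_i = -800 + -88*i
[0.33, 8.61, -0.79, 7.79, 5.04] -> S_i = Random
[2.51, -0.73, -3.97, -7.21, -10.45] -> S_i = 2.51 + -3.24*i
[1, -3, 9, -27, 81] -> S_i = 1*-3^i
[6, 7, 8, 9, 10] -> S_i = 6 + 1*i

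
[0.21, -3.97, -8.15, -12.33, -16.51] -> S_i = 0.21 + -4.18*i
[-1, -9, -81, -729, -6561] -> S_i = -1*9^i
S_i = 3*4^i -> [3, 12, 48, 192, 768]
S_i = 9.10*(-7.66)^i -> [9.1, -69.71, 533.95, -4090.04, 31329.72]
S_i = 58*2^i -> [58, 116, 232, 464, 928]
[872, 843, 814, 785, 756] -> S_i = 872 + -29*i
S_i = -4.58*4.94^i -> [-4.58, -22.63, -111.77, -552.14, -2727.55]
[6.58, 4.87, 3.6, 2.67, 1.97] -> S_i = 6.58*0.74^i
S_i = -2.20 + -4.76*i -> [-2.2, -6.96, -11.72, -16.48, -21.24]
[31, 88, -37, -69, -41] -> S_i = Random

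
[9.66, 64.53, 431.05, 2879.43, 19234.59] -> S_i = 9.66*6.68^i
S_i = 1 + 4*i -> [1, 5, 9, 13, 17]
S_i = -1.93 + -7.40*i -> [-1.93, -9.33, -16.73, -24.13, -31.53]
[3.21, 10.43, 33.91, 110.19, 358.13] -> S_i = 3.21*3.25^i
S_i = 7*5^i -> [7, 35, 175, 875, 4375]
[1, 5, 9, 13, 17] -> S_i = 1 + 4*i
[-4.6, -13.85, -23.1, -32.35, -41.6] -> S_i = -4.60 + -9.25*i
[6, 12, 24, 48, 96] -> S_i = 6*2^i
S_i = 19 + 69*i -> [19, 88, 157, 226, 295]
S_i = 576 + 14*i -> [576, 590, 604, 618, 632]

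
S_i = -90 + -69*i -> [-90, -159, -228, -297, -366]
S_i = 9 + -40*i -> [9, -31, -71, -111, -151]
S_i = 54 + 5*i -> [54, 59, 64, 69, 74]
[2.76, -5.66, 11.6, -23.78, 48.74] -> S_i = 2.76*(-2.05)^i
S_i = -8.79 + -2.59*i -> [-8.79, -11.38, -13.97, -16.56, -19.15]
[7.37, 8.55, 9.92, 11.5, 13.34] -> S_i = 7.37*1.16^i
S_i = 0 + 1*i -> [0, 1, 2, 3, 4]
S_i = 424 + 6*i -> [424, 430, 436, 442, 448]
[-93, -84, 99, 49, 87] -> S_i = Random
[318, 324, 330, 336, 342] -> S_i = 318 + 6*i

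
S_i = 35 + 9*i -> [35, 44, 53, 62, 71]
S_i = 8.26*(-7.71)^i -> [8.26, -63.68, 491.01, -3785.67, 29187.54]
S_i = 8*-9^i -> [8, -72, 648, -5832, 52488]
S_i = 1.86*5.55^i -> [1.86, 10.32, 57.29, 317.97, 1764.76]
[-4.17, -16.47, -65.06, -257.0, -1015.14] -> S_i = -4.17*3.95^i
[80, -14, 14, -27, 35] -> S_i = Random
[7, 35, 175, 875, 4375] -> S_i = 7*5^i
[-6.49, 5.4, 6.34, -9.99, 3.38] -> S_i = Random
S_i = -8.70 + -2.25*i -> [-8.7, -10.95, -13.2, -15.45, -17.7]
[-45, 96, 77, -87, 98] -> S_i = Random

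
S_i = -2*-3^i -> [-2, 6, -18, 54, -162]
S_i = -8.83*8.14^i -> [-8.83, -71.88, -585.07, -4762.49, -38766.65]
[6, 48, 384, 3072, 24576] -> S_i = 6*8^i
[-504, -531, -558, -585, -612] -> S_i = -504 + -27*i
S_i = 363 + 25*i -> [363, 388, 413, 438, 463]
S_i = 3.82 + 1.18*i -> [3.82, 5.0, 6.18, 7.36, 8.54]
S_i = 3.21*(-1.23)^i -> [3.21, -3.95, 4.86, -5.97, 7.35]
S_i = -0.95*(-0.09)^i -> [-0.95, 0.09, -0.01, 0.0, -0.0]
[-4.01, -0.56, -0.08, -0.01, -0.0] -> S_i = -4.01*0.14^i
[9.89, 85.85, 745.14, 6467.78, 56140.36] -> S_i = 9.89*8.68^i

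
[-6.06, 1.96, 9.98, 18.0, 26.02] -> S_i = -6.06 + 8.02*i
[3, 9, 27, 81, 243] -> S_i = 3*3^i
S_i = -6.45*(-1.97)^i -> [-6.45, 12.71, -25.03, 49.31, -97.15]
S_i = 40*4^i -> [40, 160, 640, 2560, 10240]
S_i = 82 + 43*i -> [82, 125, 168, 211, 254]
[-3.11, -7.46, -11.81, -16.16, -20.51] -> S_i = -3.11 + -4.35*i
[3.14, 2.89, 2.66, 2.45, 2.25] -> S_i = 3.14*0.92^i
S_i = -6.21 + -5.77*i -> [-6.21, -11.98, -17.75, -23.52, -29.29]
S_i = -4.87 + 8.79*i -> [-4.87, 3.92, 12.71, 21.5, 30.29]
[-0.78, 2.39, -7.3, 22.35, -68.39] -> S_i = -0.78*(-3.06)^i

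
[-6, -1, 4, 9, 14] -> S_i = -6 + 5*i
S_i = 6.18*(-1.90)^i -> [6.18, -11.74, 22.31, -42.39, 80.54]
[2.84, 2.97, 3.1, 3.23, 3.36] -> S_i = 2.84 + 0.13*i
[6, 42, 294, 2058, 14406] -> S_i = 6*7^i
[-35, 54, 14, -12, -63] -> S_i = Random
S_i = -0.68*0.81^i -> [-0.68, -0.55, -0.45, -0.36, -0.29]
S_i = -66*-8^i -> [-66, 528, -4224, 33792, -270336]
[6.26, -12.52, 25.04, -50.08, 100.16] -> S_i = 6.26*(-2.00)^i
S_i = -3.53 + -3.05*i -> [-3.53, -6.58, -9.63, -12.68, -15.73]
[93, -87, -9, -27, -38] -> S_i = Random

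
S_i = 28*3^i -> [28, 84, 252, 756, 2268]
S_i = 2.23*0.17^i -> [2.23, 0.38, 0.06, 0.01, 0.0]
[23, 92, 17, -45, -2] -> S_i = Random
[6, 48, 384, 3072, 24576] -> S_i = 6*8^i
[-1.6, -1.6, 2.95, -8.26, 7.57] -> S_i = Random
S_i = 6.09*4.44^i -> [6.09, 27.04, 120.06, 533.05, 2366.73]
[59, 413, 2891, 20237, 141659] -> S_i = 59*7^i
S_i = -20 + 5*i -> [-20, -15, -10, -5, 0]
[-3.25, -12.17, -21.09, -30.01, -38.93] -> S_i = -3.25 + -8.92*i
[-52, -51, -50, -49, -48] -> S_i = -52 + 1*i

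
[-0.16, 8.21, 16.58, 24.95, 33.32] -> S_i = -0.16 + 8.37*i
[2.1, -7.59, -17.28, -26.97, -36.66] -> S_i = 2.10 + -9.69*i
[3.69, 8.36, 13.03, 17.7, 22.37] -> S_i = 3.69 + 4.67*i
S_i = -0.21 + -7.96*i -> [-0.21, -8.17, -16.13, -24.09, -32.05]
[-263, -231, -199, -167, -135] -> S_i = -263 + 32*i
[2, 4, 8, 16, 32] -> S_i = 2*2^i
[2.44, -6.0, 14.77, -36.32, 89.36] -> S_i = 2.44*(-2.46)^i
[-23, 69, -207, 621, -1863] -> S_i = -23*-3^i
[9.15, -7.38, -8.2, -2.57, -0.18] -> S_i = Random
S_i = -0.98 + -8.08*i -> [-0.98, -9.06, -17.14, -25.22, -33.3]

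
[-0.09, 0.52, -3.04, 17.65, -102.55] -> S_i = -0.09*(-5.81)^i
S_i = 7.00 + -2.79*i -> [7.0, 4.21, 1.42, -1.37, -4.16]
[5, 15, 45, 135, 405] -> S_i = 5*3^i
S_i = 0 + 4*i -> [0, 4, 8, 12, 16]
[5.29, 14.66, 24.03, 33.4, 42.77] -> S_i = 5.29 + 9.37*i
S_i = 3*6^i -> [3, 18, 108, 648, 3888]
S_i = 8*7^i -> [8, 56, 392, 2744, 19208]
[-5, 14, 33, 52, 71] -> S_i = -5 + 19*i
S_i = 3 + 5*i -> [3, 8, 13, 18, 23]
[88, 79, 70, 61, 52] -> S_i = 88 + -9*i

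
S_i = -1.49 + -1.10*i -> [-1.49, -2.59, -3.69, -4.79, -5.89]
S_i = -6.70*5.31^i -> [-6.7, -35.58, -188.91, -1003.13, -5326.63]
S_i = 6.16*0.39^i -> [6.16, 2.4, 0.94, 0.37, 0.14]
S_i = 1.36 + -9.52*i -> [1.36, -8.16, -17.68, -27.2, -36.72]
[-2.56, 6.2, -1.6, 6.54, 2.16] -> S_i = Random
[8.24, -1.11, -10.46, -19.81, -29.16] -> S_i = 8.24 + -9.35*i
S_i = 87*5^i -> [87, 435, 2175, 10875, 54375]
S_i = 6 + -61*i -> [6, -55, -116, -177, -238]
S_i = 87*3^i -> [87, 261, 783, 2349, 7047]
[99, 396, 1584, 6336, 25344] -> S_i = 99*4^i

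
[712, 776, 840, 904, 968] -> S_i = 712 + 64*i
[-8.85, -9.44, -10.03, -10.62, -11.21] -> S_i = -8.85 + -0.59*i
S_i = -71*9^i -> [-71, -639, -5751, -51759, -465831]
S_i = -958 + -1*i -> [-958, -959, -960, -961, -962]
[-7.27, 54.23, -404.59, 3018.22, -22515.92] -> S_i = -7.27*(-7.46)^i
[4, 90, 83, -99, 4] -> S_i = Random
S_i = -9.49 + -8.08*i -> [-9.49, -17.57, -25.65, -33.73, -41.81]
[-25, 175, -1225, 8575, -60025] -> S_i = -25*-7^i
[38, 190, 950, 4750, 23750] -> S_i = 38*5^i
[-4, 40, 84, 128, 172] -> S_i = -4 + 44*i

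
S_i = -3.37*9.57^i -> [-3.37, -32.25, -308.64, -2953.7, -28266.87]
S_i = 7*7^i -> [7, 49, 343, 2401, 16807]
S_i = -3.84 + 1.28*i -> [-3.84, -2.56, -1.28, 0.0, 1.28]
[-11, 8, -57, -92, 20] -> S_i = Random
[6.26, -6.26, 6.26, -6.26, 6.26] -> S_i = 6.26*(-1.00)^i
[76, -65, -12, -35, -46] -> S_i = Random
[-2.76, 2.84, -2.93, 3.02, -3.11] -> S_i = -2.76*(-1.03)^i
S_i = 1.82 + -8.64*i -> [1.82, -6.82, -15.46, -24.1, -32.74]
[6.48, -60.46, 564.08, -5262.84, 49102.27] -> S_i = 6.48*(-9.33)^i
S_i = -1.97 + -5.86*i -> [-1.97, -7.83, -13.69, -19.55, -25.41]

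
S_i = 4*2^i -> [4, 8, 16, 32, 64]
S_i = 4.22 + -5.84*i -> [4.22, -1.62, -7.46, -13.3, -19.14]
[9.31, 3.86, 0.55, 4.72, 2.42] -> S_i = Random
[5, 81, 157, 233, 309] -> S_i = 5 + 76*i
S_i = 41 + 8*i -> [41, 49, 57, 65, 73]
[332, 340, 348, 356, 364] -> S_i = 332 + 8*i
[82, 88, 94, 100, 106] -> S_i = 82 + 6*i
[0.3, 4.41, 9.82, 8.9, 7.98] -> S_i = Random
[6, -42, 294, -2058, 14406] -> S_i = 6*-7^i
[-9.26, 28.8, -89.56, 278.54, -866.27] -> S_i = -9.26*(-3.11)^i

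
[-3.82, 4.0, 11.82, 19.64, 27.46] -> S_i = -3.82 + 7.82*i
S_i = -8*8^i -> [-8, -64, -512, -4096, -32768]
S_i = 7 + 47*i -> [7, 54, 101, 148, 195]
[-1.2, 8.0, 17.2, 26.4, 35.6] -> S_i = -1.20 + 9.20*i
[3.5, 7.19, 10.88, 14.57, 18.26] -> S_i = 3.50 + 3.69*i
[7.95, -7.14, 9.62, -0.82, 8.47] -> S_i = Random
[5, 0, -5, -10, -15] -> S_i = 5 + -5*i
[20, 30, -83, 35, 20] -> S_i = Random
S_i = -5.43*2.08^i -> [-5.43, -11.29, -23.49, -48.86, -101.64]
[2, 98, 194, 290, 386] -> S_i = 2 + 96*i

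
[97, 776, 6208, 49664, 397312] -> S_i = 97*8^i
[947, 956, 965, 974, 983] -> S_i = 947 + 9*i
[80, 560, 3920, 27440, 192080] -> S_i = 80*7^i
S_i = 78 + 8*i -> [78, 86, 94, 102, 110]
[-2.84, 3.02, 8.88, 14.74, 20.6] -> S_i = -2.84 + 5.86*i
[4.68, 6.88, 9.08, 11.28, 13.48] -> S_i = 4.68 + 2.20*i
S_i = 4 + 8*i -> [4, 12, 20, 28, 36]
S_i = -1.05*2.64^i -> [-1.05, -2.77, -7.32, -19.32, -51.0]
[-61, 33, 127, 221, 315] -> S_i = -61 + 94*i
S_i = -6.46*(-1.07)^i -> [-6.46, 6.91, -7.4, 7.91, -8.47]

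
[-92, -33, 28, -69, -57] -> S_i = Random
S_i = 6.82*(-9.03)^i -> [6.82, -61.58, 556.11, -5021.66, 45345.62]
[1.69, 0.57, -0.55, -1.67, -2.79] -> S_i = 1.69 + -1.12*i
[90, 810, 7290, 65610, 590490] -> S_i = 90*9^i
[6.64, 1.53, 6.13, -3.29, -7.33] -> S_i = Random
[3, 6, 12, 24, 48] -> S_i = 3*2^i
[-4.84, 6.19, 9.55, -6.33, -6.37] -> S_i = Random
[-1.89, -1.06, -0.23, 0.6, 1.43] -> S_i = -1.89 + 0.83*i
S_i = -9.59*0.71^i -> [-9.59, -6.81, -4.83, -3.43, -2.44]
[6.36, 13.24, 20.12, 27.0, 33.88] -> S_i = 6.36 + 6.88*i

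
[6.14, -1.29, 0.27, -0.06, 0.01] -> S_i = 6.14*(-0.21)^i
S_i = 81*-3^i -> [81, -243, 729, -2187, 6561]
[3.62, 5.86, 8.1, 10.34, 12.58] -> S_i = 3.62 + 2.24*i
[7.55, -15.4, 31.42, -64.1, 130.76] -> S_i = 7.55*(-2.04)^i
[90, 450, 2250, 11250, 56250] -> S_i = 90*5^i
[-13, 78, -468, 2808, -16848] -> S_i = -13*-6^i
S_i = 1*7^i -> [1, 7, 49, 343, 2401]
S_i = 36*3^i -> [36, 108, 324, 972, 2916]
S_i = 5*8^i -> [5, 40, 320, 2560, 20480]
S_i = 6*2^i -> [6, 12, 24, 48, 96]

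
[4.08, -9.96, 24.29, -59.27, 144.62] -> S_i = 4.08*(-2.44)^i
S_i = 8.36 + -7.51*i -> [8.36, 0.85, -6.66, -14.17, -21.68]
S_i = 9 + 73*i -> [9, 82, 155, 228, 301]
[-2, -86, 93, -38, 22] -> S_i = Random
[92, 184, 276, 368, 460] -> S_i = 92 + 92*i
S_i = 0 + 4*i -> [0, 4, 8, 12, 16]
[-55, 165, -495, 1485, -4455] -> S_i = -55*-3^i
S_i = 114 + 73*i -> [114, 187, 260, 333, 406]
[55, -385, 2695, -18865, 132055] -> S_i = 55*-7^i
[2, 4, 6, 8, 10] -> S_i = 2 + 2*i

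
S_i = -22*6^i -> [-22, -132, -792, -4752, -28512]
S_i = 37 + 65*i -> [37, 102, 167, 232, 297]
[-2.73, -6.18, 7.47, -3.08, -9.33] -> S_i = Random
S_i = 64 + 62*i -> [64, 126, 188, 250, 312]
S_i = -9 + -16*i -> [-9, -25, -41, -57, -73]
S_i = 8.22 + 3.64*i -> [8.22, 11.86, 15.5, 19.14, 22.78]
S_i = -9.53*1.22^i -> [-9.53, -11.63, -14.18, -17.31, -21.11]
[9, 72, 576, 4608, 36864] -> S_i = 9*8^i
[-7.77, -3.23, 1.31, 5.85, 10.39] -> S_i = -7.77 + 4.54*i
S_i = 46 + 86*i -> [46, 132, 218, 304, 390]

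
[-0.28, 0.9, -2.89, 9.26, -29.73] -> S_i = -0.28*(-3.21)^i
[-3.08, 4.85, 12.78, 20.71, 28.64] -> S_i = -3.08 + 7.93*i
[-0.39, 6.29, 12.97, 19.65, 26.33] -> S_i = -0.39 + 6.68*i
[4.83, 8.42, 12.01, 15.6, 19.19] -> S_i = 4.83 + 3.59*i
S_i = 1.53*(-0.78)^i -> [1.53, -1.19, 0.93, -0.73, 0.57]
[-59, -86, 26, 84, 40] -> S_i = Random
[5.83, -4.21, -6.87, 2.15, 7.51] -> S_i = Random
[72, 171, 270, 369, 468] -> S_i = 72 + 99*i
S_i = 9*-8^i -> [9, -72, 576, -4608, 36864]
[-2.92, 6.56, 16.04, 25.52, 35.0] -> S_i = -2.92 + 9.48*i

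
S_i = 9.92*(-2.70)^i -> [9.92, -26.78, 72.32, -195.26, 527.19]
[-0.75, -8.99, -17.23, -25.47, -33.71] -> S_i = -0.75 + -8.24*i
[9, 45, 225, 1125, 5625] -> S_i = 9*5^i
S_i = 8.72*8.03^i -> [8.72, 70.02, 562.27, 4515.06, 36255.9]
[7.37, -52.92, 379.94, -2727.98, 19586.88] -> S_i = 7.37*(-7.18)^i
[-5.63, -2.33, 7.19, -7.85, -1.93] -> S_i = Random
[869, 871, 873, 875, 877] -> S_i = 869 + 2*i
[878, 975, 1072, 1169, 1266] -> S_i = 878 + 97*i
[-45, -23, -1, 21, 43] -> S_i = -45 + 22*i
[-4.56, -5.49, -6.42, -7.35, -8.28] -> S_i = -4.56 + -0.93*i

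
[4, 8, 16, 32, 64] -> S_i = 4*2^i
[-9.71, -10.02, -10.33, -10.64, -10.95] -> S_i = -9.71 + -0.31*i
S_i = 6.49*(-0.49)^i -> [6.49, -3.18, 1.56, -0.76, 0.37]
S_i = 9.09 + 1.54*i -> [9.09, 10.63, 12.17, 13.71, 15.25]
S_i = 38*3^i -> [38, 114, 342, 1026, 3078]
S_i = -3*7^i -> [-3, -21, -147, -1029, -7203]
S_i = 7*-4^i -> [7, -28, 112, -448, 1792]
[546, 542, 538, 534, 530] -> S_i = 546 + -4*i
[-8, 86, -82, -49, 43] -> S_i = Random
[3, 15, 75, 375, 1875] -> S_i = 3*5^i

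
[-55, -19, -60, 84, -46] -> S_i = Random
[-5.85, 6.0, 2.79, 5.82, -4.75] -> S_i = Random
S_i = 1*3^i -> [1, 3, 9, 27, 81]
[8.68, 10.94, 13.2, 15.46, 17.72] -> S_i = 8.68 + 2.26*i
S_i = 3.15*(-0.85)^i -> [3.15, -2.68, 2.28, -1.93, 1.64]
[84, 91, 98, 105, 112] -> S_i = 84 + 7*i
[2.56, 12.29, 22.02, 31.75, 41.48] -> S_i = 2.56 + 9.73*i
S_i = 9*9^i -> [9, 81, 729, 6561, 59049]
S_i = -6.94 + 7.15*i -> [-6.94, 0.21, 7.36, 14.51, 21.66]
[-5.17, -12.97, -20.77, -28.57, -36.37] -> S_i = -5.17 + -7.80*i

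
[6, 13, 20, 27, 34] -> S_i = 6 + 7*i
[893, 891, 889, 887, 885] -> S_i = 893 + -2*i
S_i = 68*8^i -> [68, 544, 4352, 34816, 278528]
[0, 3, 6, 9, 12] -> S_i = 0 + 3*i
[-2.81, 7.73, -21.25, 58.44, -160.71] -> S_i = -2.81*(-2.75)^i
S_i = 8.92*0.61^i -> [8.92, 5.44, 3.32, 2.02, 1.24]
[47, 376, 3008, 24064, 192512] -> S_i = 47*8^i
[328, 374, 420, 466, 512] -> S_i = 328 + 46*i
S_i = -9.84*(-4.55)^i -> [-9.84, 44.77, -203.71, 926.89, -4217.36]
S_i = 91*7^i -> [91, 637, 4459, 31213, 218491]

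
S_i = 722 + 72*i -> [722, 794, 866, 938, 1010]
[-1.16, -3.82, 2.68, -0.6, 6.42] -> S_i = Random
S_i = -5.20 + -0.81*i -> [-5.2, -6.01, -6.82, -7.63, -8.44]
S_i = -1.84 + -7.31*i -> [-1.84, -9.15, -16.46, -23.77, -31.08]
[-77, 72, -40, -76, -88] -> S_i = Random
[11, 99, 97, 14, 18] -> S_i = Random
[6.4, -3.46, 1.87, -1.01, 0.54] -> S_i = 6.40*(-0.54)^i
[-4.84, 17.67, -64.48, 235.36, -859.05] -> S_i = -4.84*(-3.65)^i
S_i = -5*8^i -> [-5, -40, -320, -2560, -20480]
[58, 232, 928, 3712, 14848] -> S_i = 58*4^i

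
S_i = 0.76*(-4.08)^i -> [0.76, -3.1, 12.65, -51.62, 210.6]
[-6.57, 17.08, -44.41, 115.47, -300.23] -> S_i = -6.57*(-2.60)^i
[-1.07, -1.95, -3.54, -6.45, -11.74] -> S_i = -1.07*1.82^i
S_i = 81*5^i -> [81, 405, 2025, 10125, 50625]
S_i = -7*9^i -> [-7, -63, -567, -5103, -45927]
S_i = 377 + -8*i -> [377, 369, 361, 353, 345]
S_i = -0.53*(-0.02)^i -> [-0.53, 0.01, -0.0, 0.0, -0.0]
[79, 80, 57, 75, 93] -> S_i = Random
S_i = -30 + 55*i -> [-30, 25, 80, 135, 190]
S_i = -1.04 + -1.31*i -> [-1.04, -2.35, -3.66, -4.97, -6.28]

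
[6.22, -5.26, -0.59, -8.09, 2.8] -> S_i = Random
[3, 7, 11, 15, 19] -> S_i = 3 + 4*i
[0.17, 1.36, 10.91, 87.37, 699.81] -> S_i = 0.17*8.01^i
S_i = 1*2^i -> [1, 2, 4, 8, 16]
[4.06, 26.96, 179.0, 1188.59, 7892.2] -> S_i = 4.06*6.64^i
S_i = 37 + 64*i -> [37, 101, 165, 229, 293]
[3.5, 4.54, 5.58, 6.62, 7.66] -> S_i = 3.50 + 1.04*i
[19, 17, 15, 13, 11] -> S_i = 19 + -2*i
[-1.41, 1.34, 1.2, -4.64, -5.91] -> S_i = Random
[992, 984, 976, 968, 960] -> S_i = 992 + -8*i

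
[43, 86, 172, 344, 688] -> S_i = 43*2^i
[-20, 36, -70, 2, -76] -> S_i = Random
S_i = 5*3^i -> [5, 15, 45, 135, 405]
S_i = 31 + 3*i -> [31, 34, 37, 40, 43]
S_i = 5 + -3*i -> [5, 2, -1, -4, -7]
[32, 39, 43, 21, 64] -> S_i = Random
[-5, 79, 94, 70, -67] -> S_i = Random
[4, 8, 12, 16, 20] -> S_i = 4 + 4*i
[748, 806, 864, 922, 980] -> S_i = 748 + 58*i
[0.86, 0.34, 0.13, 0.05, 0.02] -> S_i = 0.86*0.39^i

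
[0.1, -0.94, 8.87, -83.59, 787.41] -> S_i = 0.10*(-9.42)^i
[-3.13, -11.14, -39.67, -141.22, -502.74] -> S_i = -3.13*3.56^i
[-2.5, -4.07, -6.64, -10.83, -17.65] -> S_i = -2.50*1.63^i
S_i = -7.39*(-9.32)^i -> [-7.39, 68.87, -641.91, 5982.63, -55758.12]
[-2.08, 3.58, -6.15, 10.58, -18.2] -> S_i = -2.08*(-1.72)^i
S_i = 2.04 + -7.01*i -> [2.04, -4.97, -11.98, -18.99, -26.0]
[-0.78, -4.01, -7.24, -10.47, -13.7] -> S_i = -0.78 + -3.23*i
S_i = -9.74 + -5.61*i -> [-9.74, -15.35, -20.96, -26.57, -32.18]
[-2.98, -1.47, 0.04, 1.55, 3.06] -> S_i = -2.98 + 1.51*i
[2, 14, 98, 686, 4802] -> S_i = 2*7^i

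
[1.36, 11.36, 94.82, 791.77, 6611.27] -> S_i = 1.36*8.35^i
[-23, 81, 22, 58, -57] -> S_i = Random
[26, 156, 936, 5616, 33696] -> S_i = 26*6^i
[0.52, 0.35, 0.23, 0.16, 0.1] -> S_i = 0.52*0.67^i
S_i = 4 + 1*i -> [4, 5, 6, 7, 8]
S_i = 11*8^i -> [11, 88, 704, 5632, 45056]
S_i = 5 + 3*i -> [5, 8, 11, 14, 17]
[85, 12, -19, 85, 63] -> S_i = Random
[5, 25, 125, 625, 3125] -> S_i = 5*5^i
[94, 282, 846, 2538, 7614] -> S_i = 94*3^i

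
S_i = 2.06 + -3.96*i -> [2.06, -1.9, -5.86, -9.82, -13.78]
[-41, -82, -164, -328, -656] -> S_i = -41*2^i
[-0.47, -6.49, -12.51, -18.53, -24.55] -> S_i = -0.47 + -6.02*i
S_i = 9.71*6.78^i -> [9.71, 65.83, 446.35, 3026.27, 20518.14]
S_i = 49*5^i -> [49, 245, 1225, 6125, 30625]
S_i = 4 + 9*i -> [4, 13, 22, 31, 40]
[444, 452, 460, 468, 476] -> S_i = 444 + 8*i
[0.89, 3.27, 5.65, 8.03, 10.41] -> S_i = 0.89 + 2.38*i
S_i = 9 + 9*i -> [9, 18, 27, 36, 45]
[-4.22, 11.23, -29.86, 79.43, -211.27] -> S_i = -4.22*(-2.66)^i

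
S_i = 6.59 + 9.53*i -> [6.59, 16.12, 25.65, 35.18, 44.71]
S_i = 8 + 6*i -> [8, 14, 20, 26, 32]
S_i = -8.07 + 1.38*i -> [-8.07, -6.69, -5.31, -3.93, -2.55]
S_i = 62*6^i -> [62, 372, 2232, 13392, 80352]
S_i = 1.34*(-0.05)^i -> [1.34, -0.07, 0.0, -0.0, 0.0]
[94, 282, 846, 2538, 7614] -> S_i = 94*3^i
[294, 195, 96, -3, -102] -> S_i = 294 + -99*i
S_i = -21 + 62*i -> [-21, 41, 103, 165, 227]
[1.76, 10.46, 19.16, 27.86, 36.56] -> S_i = 1.76 + 8.70*i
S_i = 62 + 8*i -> [62, 70, 78, 86, 94]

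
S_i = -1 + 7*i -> [-1, 6, 13, 20, 27]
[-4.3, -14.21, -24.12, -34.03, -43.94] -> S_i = -4.30 + -9.91*i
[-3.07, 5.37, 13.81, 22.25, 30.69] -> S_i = -3.07 + 8.44*i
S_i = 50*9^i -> [50, 450, 4050, 36450, 328050]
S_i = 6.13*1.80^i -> [6.13, 11.03, 19.86, 35.75, 64.35]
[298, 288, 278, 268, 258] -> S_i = 298 + -10*i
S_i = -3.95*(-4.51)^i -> [-3.95, 17.81, -80.34, 362.35, -1634.19]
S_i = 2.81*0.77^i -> [2.81, 2.16, 1.67, 1.28, 0.99]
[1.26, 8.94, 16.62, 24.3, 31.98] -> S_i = 1.26 + 7.68*i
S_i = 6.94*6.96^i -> [6.94, 48.3, 336.18, 2339.85, 16285.32]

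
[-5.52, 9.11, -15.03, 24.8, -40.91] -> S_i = -5.52*(-1.65)^i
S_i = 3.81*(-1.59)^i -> [3.81, -6.06, 9.63, -15.31, 24.35]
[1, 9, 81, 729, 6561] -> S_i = 1*9^i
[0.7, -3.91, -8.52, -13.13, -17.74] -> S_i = 0.70 + -4.61*i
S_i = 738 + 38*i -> [738, 776, 814, 852, 890]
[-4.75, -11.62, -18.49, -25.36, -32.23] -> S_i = -4.75 + -6.87*i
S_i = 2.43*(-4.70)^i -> [2.43, -11.42, 53.68, -252.29, 1185.76]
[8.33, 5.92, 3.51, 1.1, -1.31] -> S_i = 8.33 + -2.41*i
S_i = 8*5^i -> [8, 40, 200, 1000, 5000]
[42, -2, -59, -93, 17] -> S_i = Random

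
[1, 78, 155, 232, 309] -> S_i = 1 + 77*i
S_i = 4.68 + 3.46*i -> [4.68, 8.14, 11.6, 15.06, 18.52]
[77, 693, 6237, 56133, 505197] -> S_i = 77*9^i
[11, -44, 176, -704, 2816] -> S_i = 11*-4^i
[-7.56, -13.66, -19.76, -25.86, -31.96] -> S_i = -7.56 + -6.10*i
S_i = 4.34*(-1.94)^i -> [4.34, -8.42, 16.33, -31.69, 61.47]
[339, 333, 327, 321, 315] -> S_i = 339 + -6*i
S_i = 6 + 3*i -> [6, 9, 12, 15, 18]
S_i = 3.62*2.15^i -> [3.62, 7.78, 16.73, 35.98, 77.35]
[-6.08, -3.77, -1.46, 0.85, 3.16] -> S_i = -6.08 + 2.31*i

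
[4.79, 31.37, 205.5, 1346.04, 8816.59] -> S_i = 4.79*6.55^i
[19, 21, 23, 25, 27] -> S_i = 19 + 2*i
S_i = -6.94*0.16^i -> [-6.94, -1.11, -0.18, -0.03, -0.0]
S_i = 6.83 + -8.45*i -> [6.83, -1.62, -10.07, -18.52, -26.97]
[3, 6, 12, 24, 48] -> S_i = 3*2^i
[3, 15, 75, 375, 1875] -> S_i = 3*5^i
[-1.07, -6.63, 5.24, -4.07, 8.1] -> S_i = Random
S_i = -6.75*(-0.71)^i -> [-6.75, 4.79, -3.4, 2.42, -1.72]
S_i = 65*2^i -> [65, 130, 260, 520, 1040]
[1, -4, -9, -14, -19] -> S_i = 1 + -5*i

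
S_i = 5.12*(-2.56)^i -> [5.12, -13.11, 33.55, -85.9, 219.9]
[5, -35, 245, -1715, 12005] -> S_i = 5*-7^i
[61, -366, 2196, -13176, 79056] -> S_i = 61*-6^i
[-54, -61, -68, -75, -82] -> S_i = -54 + -7*i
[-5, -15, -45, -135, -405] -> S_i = -5*3^i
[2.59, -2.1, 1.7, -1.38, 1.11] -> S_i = 2.59*(-0.81)^i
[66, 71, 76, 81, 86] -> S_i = 66 + 5*i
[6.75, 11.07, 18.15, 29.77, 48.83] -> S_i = 6.75*1.64^i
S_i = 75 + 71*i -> [75, 146, 217, 288, 359]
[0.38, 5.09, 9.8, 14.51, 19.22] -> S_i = 0.38 + 4.71*i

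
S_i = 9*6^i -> [9, 54, 324, 1944, 11664]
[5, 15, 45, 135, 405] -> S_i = 5*3^i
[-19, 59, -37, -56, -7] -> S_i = Random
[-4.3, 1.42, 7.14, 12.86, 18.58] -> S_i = -4.30 + 5.72*i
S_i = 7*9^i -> [7, 63, 567, 5103, 45927]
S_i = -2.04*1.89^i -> [-2.04, -3.86, -7.29, -13.77, -26.03]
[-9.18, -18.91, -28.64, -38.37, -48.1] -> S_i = -9.18 + -9.73*i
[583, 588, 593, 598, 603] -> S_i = 583 + 5*i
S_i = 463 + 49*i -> [463, 512, 561, 610, 659]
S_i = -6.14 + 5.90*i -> [-6.14, -0.24, 5.66, 11.56, 17.46]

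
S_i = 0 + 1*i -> [0, 1, 2, 3, 4]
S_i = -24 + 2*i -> [-24, -22, -20, -18, -16]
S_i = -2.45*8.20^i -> [-2.45, -20.09, -164.74, -1350.85, -11076.98]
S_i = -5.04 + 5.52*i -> [-5.04, 0.48, 6.0, 11.52, 17.04]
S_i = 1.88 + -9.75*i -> [1.88, -7.87, -17.62, -27.37, -37.12]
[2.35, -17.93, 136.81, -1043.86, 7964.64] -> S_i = 2.35*(-7.63)^i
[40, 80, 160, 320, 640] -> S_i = 40*2^i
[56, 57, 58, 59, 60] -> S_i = 56 + 1*i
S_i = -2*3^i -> [-2, -6, -18, -54, -162]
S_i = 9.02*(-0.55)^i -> [9.02, -4.96, 2.73, -1.5, 0.83]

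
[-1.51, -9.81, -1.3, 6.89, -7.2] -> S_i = Random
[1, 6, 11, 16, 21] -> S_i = 1 + 5*i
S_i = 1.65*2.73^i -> [1.65, 4.5, 12.3, 33.57, 91.65]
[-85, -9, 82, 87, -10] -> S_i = Random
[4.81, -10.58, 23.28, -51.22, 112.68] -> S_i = 4.81*(-2.20)^i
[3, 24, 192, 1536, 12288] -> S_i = 3*8^i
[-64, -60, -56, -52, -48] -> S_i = -64 + 4*i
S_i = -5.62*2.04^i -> [-5.62, -11.46, -23.39, -47.71, -97.33]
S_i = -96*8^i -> [-96, -768, -6144, -49152, -393216]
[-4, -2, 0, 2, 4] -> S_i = -4 + 2*i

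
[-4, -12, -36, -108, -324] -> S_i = -4*3^i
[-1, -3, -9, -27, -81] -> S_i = -1*3^i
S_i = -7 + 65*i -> [-7, 58, 123, 188, 253]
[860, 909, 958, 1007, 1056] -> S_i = 860 + 49*i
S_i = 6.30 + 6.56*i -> [6.3, 12.86, 19.42, 25.98, 32.54]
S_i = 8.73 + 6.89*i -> [8.73, 15.62, 22.51, 29.4, 36.29]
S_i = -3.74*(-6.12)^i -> [-3.74, 22.89, -140.08, 857.29, -5246.59]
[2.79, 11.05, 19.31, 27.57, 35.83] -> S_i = 2.79 + 8.26*i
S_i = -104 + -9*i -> [-104, -113, -122, -131, -140]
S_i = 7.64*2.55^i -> [7.64, 19.48, 49.68, 126.68, 323.04]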